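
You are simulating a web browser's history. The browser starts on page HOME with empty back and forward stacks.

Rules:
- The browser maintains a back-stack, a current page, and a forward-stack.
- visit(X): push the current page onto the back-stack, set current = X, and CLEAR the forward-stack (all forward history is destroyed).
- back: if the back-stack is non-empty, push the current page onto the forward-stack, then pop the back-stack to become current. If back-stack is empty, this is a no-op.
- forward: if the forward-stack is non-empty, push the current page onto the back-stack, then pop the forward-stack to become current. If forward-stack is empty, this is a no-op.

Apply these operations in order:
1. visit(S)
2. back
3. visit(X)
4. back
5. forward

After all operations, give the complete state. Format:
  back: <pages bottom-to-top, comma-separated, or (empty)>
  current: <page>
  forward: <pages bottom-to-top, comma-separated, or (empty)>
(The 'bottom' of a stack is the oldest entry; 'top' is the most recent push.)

Answer: back: HOME
current: X
forward: (empty)

Derivation:
After 1 (visit(S)): cur=S back=1 fwd=0
After 2 (back): cur=HOME back=0 fwd=1
After 3 (visit(X)): cur=X back=1 fwd=0
After 4 (back): cur=HOME back=0 fwd=1
After 5 (forward): cur=X back=1 fwd=0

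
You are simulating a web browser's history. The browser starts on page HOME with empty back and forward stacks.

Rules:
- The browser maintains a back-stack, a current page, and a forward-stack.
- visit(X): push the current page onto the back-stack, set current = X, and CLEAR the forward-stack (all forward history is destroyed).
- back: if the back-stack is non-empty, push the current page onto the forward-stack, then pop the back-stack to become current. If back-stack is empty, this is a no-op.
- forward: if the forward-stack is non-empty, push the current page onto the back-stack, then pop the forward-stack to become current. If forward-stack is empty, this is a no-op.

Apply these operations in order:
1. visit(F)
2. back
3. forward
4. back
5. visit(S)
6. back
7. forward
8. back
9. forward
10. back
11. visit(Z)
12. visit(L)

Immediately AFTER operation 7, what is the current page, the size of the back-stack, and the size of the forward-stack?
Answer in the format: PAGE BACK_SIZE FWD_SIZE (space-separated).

After 1 (visit(F)): cur=F back=1 fwd=0
After 2 (back): cur=HOME back=0 fwd=1
After 3 (forward): cur=F back=1 fwd=0
After 4 (back): cur=HOME back=0 fwd=1
After 5 (visit(S)): cur=S back=1 fwd=0
After 6 (back): cur=HOME back=0 fwd=1
After 7 (forward): cur=S back=1 fwd=0

S 1 0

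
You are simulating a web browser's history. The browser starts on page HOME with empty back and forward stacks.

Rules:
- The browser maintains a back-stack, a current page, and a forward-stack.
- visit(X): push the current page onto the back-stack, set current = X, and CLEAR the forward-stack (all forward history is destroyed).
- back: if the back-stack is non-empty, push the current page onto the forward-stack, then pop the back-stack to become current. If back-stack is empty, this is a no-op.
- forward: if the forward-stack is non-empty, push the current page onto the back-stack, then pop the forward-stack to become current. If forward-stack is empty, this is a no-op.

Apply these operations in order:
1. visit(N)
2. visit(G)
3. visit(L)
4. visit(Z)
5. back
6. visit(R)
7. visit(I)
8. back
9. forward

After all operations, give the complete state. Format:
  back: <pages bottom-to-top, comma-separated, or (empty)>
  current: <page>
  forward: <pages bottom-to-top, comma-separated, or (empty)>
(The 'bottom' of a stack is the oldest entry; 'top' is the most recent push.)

After 1 (visit(N)): cur=N back=1 fwd=0
After 2 (visit(G)): cur=G back=2 fwd=0
After 3 (visit(L)): cur=L back=3 fwd=0
After 4 (visit(Z)): cur=Z back=4 fwd=0
After 5 (back): cur=L back=3 fwd=1
After 6 (visit(R)): cur=R back=4 fwd=0
After 7 (visit(I)): cur=I back=5 fwd=0
After 8 (back): cur=R back=4 fwd=1
After 9 (forward): cur=I back=5 fwd=0

Answer: back: HOME,N,G,L,R
current: I
forward: (empty)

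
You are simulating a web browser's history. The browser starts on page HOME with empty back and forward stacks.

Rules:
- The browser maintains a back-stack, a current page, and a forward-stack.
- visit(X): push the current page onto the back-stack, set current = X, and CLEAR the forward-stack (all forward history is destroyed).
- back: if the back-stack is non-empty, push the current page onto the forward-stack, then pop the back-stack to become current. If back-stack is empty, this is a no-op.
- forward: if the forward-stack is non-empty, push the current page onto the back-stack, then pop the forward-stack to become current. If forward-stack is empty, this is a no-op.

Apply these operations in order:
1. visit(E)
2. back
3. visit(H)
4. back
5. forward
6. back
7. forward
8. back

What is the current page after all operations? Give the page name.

Answer: HOME

Derivation:
After 1 (visit(E)): cur=E back=1 fwd=0
After 2 (back): cur=HOME back=0 fwd=1
After 3 (visit(H)): cur=H back=1 fwd=0
After 4 (back): cur=HOME back=0 fwd=1
After 5 (forward): cur=H back=1 fwd=0
After 6 (back): cur=HOME back=0 fwd=1
After 7 (forward): cur=H back=1 fwd=0
After 8 (back): cur=HOME back=0 fwd=1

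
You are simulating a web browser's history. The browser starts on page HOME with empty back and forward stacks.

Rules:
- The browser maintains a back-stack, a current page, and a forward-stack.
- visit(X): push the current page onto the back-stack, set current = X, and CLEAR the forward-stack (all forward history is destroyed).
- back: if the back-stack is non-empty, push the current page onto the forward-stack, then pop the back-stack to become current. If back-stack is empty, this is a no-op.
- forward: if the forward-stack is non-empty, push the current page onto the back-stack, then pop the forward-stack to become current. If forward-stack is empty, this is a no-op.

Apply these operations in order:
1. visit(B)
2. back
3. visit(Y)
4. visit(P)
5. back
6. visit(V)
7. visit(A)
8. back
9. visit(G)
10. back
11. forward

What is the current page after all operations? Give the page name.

After 1 (visit(B)): cur=B back=1 fwd=0
After 2 (back): cur=HOME back=0 fwd=1
After 3 (visit(Y)): cur=Y back=1 fwd=0
After 4 (visit(P)): cur=P back=2 fwd=0
After 5 (back): cur=Y back=1 fwd=1
After 6 (visit(V)): cur=V back=2 fwd=0
After 7 (visit(A)): cur=A back=3 fwd=0
After 8 (back): cur=V back=2 fwd=1
After 9 (visit(G)): cur=G back=3 fwd=0
After 10 (back): cur=V back=2 fwd=1
After 11 (forward): cur=G back=3 fwd=0

Answer: G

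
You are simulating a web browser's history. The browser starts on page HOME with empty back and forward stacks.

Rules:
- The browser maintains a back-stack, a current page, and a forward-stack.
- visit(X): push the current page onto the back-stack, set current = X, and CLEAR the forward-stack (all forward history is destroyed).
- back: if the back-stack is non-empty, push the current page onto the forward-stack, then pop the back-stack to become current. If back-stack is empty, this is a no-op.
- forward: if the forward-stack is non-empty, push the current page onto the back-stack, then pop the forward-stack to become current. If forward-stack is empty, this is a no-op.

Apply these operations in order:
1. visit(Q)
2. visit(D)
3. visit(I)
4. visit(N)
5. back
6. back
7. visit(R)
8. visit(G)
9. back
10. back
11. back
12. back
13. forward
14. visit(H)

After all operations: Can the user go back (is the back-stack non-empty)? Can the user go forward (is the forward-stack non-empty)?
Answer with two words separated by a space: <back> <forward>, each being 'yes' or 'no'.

After 1 (visit(Q)): cur=Q back=1 fwd=0
After 2 (visit(D)): cur=D back=2 fwd=0
After 3 (visit(I)): cur=I back=3 fwd=0
After 4 (visit(N)): cur=N back=4 fwd=0
After 5 (back): cur=I back=3 fwd=1
After 6 (back): cur=D back=2 fwd=2
After 7 (visit(R)): cur=R back=3 fwd=0
After 8 (visit(G)): cur=G back=4 fwd=0
After 9 (back): cur=R back=3 fwd=1
After 10 (back): cur=D back=2 fwd=2
After 11 (back): cur=Q back=1 fwd=3
After 12 (back): cur=HOME back=0 fwd=4
After 13 (forward): cur=Q back=1 fwd=3
After 14 (visit(H)): cur=H back=2 fwd=0

Answer: yes no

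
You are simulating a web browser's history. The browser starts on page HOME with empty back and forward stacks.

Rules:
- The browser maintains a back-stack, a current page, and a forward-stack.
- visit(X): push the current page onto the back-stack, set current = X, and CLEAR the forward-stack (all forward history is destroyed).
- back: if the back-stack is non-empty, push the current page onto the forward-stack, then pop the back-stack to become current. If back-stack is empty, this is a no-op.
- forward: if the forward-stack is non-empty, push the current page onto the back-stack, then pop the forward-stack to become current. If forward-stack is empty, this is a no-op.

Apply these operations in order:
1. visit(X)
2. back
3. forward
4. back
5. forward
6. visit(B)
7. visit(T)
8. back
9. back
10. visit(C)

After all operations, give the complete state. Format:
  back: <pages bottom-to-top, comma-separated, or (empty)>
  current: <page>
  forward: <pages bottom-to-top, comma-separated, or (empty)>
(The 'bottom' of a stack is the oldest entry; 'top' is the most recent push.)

After 1 (visit(X)): cur=X back=1 fwd=0
After 2 (back): cur=HOME back=0 fwd=1
After 3 (forward): cur=X back=1 fwd=0
After 4 (back): cur=HOME back=0 fwd=1
After 5 (forward): cur=X back=1 fwd=0
After 6 (visit(B)): cur=B back=2 fwd=0
After 7 (visit(T)): cur=T back=3 fwd=0
After 8 (back): cur=B back=2 fwd=1
After 9 (back): cur=X back=1 fwd=2
After 10 (visit(C)): cur=C back=2 fwd=0

Answer: back: HOME,X
current: C
forward: (empty)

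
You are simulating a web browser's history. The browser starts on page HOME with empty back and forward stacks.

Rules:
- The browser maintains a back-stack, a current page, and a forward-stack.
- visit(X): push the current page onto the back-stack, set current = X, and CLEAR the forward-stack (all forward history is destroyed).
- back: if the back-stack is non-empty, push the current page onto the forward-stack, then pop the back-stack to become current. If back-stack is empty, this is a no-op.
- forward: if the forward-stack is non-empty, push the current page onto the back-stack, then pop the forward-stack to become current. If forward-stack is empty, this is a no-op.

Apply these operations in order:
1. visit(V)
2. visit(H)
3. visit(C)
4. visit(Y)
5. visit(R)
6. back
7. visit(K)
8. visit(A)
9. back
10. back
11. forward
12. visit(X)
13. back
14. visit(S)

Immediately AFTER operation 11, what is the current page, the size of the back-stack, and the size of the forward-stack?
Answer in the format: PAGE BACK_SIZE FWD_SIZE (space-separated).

After 1 (visit(V)): cur=V back=1 fwd=0
After 2 (visit(H)): cur=H back=2 fwd=0
After 3 (visit(C)): cur=C back=3 fwd=0
After 4 (visit(Y)): cur=Y back=4 fwd=0
After 5 (visit(R)): cur=R back=5 fwd=0
After 6 (back): cur=Y back=4 fwd=1
After 7 (visit(K)): cur=K back=5 fwd=0
After 8 (visit(A)): cur=A back=6 fwd=0
After 9 (back): cur=K back=5 fwd=1
After 10 (back): cur=Y back=4 fwd=2
After 11 (forward): cur=K back=5 fwd=1

K 5 1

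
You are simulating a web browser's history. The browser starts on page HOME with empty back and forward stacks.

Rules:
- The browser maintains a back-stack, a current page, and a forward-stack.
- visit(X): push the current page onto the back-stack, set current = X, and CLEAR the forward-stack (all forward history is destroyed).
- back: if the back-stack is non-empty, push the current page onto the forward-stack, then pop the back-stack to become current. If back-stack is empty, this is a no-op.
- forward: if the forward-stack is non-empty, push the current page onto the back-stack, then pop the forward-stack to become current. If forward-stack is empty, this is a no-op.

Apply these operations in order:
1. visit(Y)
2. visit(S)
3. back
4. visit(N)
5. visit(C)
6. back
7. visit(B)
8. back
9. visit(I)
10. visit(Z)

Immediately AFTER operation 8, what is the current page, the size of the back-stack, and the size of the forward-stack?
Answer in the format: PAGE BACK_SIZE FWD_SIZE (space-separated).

After 1 (visit(Y)): cur=Y back=1 fwd=0
After 2 (visit(S)): cur=S back=2 fwd=0
After 3 (back): cur=Y back=1 fwd=1
After 4 (visit(N)): cur=N back=2 fwd=0
After 5 (visit(C)): cur=C back=3 fwd=0
After 6 (back): cur=N back=2 fwd=1
After 7 (visit(B)): cur=B back=3 fwd=0
After 8 (back): cur=N back=2 fwd=1

N 2 1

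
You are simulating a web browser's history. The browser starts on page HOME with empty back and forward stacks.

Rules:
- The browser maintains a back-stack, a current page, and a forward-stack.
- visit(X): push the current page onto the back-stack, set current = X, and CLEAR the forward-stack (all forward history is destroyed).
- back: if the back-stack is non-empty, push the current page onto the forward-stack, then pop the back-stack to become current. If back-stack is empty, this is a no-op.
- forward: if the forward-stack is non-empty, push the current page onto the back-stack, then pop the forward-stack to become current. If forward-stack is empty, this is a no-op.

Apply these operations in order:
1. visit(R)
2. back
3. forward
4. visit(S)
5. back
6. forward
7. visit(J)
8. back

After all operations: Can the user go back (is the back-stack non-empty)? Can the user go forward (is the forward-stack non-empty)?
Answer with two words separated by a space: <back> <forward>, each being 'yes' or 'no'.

After 1 (visit(R)): cur=R back=1 fwd=0
After 2 (back): cur=HOME back=0 fwd=1
After 3 (forward): cur=R back=1 fwd=0
After 4 (visit(S)): cur=S back=2 fwd=0
After 5 (back): cur=R back=1 fwd=1
After 6 (forward): cur=S back=2 fwd=0
After 7 (visit(J)): cur=J back=3 fwd=0
After 8 (back): cur=S back=2 fwd=1

Answer: yes yes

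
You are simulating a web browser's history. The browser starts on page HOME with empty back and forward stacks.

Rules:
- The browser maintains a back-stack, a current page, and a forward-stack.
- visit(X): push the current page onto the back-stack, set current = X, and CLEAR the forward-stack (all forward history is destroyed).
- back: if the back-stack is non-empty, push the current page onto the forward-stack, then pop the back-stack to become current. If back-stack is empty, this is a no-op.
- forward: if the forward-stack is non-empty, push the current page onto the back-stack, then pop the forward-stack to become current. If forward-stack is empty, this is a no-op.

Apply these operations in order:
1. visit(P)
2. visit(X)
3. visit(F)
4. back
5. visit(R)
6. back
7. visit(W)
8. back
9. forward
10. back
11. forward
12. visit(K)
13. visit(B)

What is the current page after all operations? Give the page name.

After 1 (visit(P)): cur=P back=1 fwd=0
After 2 (visit(X)): cur=X back=2 fwd=0
After 3 (visit(F)): cur=F back=3 fwd=0
After 4 (back): cur=X back=2 fwd=1
After 5 (visit(R)): cur=R back=3 fwd=0
After 6 (back): cur=X back=2 fwd=1
After 7 (visit(W)): cur=W back=3 fwd=0
After 8 (back): cur=X back=2 fwd=1
After 9 (forward): cur=W back=3 fwd=0
After 10 (back): cur=X back=2 fwd=1
After 11 (forward): cur=W back=3 fwd=0
After 12 (visit(K)): cur=K back=4 fwd=0
After 13 (visit(B)): cur=B back=5 fwd=0

Answer: B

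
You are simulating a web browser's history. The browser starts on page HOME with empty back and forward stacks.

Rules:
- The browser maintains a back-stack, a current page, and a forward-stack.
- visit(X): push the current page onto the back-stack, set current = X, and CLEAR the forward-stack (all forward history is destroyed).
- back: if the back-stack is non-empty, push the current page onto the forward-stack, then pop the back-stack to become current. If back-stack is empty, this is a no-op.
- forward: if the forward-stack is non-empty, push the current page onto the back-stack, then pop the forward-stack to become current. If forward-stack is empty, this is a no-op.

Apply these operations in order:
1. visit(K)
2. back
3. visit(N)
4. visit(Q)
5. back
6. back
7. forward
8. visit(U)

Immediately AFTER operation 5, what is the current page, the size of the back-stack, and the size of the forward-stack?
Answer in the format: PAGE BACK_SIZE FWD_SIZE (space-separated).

After 1 (visit(K)): cur=K back=1 fwd=0
After 2 (back): cur=HOME back=0 fwd=1
After 3 (visit(N)): cur=N back=1 fwd=0
After 4 (visit(Q)): cur=Q back=2 fwd=0
After 5 (back): cur=N back=1 fwd=1

N 1 1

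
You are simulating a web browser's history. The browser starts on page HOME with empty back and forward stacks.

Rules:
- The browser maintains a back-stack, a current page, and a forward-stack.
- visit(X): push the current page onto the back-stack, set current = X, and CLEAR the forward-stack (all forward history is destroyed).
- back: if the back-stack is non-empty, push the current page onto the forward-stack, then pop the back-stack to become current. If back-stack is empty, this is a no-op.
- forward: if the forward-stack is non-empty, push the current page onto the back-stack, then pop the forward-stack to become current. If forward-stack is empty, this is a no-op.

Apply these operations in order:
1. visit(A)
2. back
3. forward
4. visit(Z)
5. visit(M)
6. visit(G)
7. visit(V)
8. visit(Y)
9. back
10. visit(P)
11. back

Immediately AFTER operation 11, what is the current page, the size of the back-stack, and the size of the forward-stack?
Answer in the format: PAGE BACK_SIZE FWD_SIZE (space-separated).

After 1 (visit(A)): cur=A back=1 fwd=0
After 2 (back): cur=HOME back=0 fwd=1
After 3 (forward): cur=A back=1 fwd=0
After 4 (visit(Z)): cur=Z back=2 fwd=0
After 5 (visit(M)): cur=M back=3 fwd=0
After 6 (visit(G)): cur=G back=4 fwd=0
After 7 (visit(V)): cur=V back=5 fwd=0
After 8 (visit(Y)): cur=Y back=6 fwd=0
After 9 (back): cur=V back=5 fwd=1
After 10 (visit(P)): cur=P back=6 fwd=0
After 11 (back): cur=V back=5 fwd=1

V 5 1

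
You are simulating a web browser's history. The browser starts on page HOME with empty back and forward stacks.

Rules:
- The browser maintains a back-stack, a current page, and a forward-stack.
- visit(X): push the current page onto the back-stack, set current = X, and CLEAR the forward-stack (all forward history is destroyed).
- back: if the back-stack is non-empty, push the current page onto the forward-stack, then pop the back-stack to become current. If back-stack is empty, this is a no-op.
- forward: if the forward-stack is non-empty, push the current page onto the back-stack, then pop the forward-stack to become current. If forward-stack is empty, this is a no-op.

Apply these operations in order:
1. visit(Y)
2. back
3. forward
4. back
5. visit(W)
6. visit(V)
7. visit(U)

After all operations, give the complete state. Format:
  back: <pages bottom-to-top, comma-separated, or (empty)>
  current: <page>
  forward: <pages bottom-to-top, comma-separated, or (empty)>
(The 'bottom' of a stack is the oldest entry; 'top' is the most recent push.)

After 1 (visit(Y)): cur=Y back=1 fwd=0
After 2 (back): cur=HOME back=0 fwd=1
After 3 (forward): cur=Y back=1 fwd=0
After 4 (back): cur=HOME back=0 fwd=1
After 5 (visit(W)): cur=W back=1 fwd=0
After 6 (visit(V)): cur=V back=2 fwd=0
After 7 (visit(U)): cur=U back=3 fwd=0

Answer: back: HOME,W,V
current: U
forward: (empty)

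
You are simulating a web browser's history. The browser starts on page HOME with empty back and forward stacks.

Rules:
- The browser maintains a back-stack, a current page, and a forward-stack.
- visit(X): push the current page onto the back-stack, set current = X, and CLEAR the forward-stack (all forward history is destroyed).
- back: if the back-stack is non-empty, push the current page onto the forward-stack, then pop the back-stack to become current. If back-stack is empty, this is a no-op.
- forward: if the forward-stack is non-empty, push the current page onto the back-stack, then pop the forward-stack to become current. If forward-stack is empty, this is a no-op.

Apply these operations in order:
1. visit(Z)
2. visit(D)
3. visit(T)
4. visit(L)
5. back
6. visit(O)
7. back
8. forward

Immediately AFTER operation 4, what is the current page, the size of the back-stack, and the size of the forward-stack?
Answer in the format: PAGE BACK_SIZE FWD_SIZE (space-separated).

After 1 (visit(Z)): cur=Z back=1 fwd=0
After 2 (visit(D)): cur=D back=2 fwd=0
After 3 (visit(T)): cur=T back=3 fwd=0
After 4 (visit(L)): cur=L back=4 fwd=0

L 4 0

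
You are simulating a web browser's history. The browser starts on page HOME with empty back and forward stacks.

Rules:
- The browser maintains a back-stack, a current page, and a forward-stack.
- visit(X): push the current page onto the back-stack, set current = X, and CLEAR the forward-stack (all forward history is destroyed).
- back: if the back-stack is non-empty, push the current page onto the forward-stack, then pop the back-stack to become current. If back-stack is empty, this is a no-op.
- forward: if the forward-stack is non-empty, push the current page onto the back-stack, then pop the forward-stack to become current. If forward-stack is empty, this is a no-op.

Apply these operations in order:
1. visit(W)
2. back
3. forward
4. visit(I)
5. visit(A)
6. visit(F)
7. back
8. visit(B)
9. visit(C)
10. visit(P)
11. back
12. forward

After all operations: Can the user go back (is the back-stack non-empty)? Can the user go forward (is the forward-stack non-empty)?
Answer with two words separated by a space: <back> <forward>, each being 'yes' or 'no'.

After 1 (visit(W)): cur=W back=1 fwd=0
After 2 (back): cur=HOME back=0 fwd=1
After 3 (forward): cur=W back=1 fwd=0
After 4 (visit(I)): cur=I back=2 fwd=0
After 5 (visit(A)): cur=A back=3 fwd=0
After 6 (visit(F)): cur=F back=4 fwd=0
After 7 (back): cur=A back=3 fwd=1
After 8 (visit(B)): cur=B back=4 fwd=0
After 9 (visit(C)): cur=C back=5 fwd=0
After 10 (visit(P)): cur=P back=6 fwd=0
After 11 (back): cur=C back=5 fwd=1
After 12 (forward): cur=P back=6 fwd=0

Answer: yes no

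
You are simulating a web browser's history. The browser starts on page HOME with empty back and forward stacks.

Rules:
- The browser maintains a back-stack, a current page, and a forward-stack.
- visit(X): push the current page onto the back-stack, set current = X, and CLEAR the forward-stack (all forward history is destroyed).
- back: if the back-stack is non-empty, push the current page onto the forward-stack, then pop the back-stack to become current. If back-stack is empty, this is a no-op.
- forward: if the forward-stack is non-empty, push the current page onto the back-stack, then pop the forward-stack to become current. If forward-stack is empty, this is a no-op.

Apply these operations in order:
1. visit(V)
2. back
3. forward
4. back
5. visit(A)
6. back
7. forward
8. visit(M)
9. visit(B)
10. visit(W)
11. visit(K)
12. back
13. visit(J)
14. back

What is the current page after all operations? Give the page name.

Answer: W

Derivation:
After 1 (visit(V)): cur=V back=1 fwd=0
After 2 (back): cur=HOME back=0 fwd=1
After 3 (forward): cur=V back=1 fwd=0
After 4 (back): cur=HOME back=0 fwd=1
After 5 (visit(A)): cur=A back=1 fwd=0
After 6 (back): cur=HOME back=0 fwd=1
After 7 (forward): cur=A back=1 fwd=0
After 8 (visit(M)): cur=M back=2 fwd=0
After 9 (visit(B)): cur=B back=3 fwd=0
After 10 (visit(W)): cur=W back=4 fwd=0
After 11 (visit(K)): cur=K back=5 fwd=0
After 12 (back): cur=W back=4 fwd=1
After 13 (visit(J)): cur=J back=5 fwd=0
After 14 (back): cur=W back=4 fwd=1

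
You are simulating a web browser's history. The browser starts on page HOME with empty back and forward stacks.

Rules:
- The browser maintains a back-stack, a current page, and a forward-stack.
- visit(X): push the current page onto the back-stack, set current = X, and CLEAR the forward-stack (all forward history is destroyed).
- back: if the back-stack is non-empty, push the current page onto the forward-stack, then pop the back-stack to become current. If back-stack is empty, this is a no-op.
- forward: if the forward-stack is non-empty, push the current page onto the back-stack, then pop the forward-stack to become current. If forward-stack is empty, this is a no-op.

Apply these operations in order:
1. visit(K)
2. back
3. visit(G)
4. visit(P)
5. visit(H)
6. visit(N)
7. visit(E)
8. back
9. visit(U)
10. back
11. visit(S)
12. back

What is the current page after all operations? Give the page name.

Answer: N

Derivation:
After 1 (visit(K)): cur=K back=1 fwd=0
After 2 (back): cur=HOME back=0 fwd=1
After 3 (visit(G)): cur=G back=1 fwd=0
After 4 (visit(P)): cur=P back=2 fwd=0
After 5 (visit(H)): cur=H back=3 fwd=0
After 6 (visit(N)): cur=N back=4 fwd=0
After 7 (visit(E)): cur=E back=5 fwd=0
After 8 (back): cur=N back=4 fwd=1
After 9 (visit(U)): cur=U back=5 fwd=0
After 10 (back): cur=N back=4 fwd=1
After 11 (visit(S)): cur=S back=5 fwd=0
After 12 (back): cur=N back=4 fwd=1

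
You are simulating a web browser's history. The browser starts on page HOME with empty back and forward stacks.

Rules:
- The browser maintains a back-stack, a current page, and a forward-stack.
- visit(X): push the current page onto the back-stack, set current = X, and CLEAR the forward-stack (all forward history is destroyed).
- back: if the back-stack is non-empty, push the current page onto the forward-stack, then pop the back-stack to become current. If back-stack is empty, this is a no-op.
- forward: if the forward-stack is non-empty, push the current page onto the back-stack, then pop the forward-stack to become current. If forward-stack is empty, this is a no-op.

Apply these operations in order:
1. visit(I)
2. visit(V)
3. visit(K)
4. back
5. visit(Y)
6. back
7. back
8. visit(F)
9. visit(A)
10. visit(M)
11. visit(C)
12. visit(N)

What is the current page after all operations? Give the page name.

After 1 (visit(I)): cur=I back=1 fwd=0
After 2 (visit(V)): cur=V back=2 fwd=0
After 3 (visit(K)): cur=K back=3 fwd=0
After 4 (back): cur=V back=2 fwd=1
After 5 (visit(Y)): cur=Y back=3 fwd=0
After 6 (back): cur=V back=2 fwd=1
After 7 (back): cur=I back=1 fwd=2
After 8 (visit(F)): cur=F back=2 fwd=0
After 9 (visit(A)): cur=A back=3 fwd=0
After 10 (visit(M)): cur=M back=4 fwd=0
After 11 (visit(C)): cur=C back=5 fwd=0
After 12 (visit(N)): cur=N back=6 fwd=0

Answer: N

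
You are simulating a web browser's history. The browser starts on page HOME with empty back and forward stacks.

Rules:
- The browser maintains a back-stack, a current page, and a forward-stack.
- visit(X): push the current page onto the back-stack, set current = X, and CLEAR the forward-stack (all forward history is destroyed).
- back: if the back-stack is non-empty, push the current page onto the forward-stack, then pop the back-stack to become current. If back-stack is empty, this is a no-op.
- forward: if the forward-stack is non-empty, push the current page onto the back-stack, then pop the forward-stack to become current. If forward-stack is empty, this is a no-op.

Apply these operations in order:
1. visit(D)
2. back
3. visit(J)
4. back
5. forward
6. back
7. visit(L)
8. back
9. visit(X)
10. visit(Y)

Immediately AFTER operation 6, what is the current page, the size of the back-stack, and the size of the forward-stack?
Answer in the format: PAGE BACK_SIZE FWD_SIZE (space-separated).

After 1 (visit(D)): cur=D back=1 fwd=0
After 2 (back): cur=HOME back=0 fwd=1
After 3 (visit(J)): cur=J back=1 fwd=0
After 4 (back): cur=HOME back=0 fwd=1
After 5 (forward): cur=J back=1 fwd=0
After 6 (back): cur=HOME back=0 fwd=1

HOME 0 1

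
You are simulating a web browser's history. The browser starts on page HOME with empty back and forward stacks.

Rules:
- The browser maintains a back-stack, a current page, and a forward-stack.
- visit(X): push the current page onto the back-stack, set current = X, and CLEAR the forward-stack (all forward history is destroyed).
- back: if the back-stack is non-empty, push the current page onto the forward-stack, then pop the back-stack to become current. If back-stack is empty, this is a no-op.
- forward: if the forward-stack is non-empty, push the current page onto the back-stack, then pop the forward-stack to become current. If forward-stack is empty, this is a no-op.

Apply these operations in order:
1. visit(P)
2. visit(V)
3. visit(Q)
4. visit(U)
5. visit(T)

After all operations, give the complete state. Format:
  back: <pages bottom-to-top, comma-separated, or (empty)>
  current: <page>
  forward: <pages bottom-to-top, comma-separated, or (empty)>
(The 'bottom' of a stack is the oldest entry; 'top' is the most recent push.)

Answer: back: HOME,P,V,Q,U
current: T
forward: (empty)

Derivation:
After 1 (visit(P)): cur=P back=1 fwd=0
After 2 (visit(V)): cur=V back=2 fwd=0
After 3 (visit(Q)): cur=Q back=3 fwd=0
After 4 (visit(U)): cur=U back=4 fwd=0
After 5 (visit(T)): cur=T back=5 fwd=0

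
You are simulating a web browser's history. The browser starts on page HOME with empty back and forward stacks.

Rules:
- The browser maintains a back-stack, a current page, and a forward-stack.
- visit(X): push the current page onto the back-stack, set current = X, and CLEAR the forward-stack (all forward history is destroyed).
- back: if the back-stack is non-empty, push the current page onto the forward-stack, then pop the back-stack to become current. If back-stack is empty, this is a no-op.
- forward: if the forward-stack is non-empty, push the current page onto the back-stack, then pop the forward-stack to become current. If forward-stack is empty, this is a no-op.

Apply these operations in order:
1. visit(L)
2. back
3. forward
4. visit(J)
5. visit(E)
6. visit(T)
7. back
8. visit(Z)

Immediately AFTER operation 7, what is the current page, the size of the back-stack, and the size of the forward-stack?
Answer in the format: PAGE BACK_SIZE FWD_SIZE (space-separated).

After 1 (visit(L)): cur=L back=1 fwd=0
After 2 (back): cur=HOME back=0 fwd=1
After 3 (forward): cur=L back=1 fwd=0
After 4 (visit(J)): cur=J back=2 fwd=0
After 5 (visit(E)): cur=E back=3 fwd=0
After 6 (visit(T)): cur=T back=4 fwd=0
After 7 (back): cur=E back=3 fwd=1

E 3 1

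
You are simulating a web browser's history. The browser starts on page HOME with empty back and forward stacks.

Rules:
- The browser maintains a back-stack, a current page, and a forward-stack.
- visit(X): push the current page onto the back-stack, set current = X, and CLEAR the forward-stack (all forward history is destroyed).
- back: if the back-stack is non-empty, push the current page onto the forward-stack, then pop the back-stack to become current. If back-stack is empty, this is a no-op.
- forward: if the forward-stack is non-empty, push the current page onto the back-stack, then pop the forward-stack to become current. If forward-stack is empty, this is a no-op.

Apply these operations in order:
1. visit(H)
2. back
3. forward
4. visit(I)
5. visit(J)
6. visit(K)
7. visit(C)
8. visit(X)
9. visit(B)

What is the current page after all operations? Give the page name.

Answer: B

Derivation:
After 1 (visit(H)): cur=H back=1 fwd=0
After 2 (back): cur=HOME back=0 fwd=1
After 3 (forward): cur=H back=1 fwd=0
After 4 (visit(I)): cur=I back=2 fwd=0
After 5 (visit(J)): cur=J back=3 fwd=0
After 6 (visit(K)): cur=K back=4 fwd=0
After 7 (visit(C)): cur=C back=5 fwd=0
After 8 (visit(X)): cur=X back=6 fwd=0
After 9 (visit(B)): cur=B back=7 fwd=0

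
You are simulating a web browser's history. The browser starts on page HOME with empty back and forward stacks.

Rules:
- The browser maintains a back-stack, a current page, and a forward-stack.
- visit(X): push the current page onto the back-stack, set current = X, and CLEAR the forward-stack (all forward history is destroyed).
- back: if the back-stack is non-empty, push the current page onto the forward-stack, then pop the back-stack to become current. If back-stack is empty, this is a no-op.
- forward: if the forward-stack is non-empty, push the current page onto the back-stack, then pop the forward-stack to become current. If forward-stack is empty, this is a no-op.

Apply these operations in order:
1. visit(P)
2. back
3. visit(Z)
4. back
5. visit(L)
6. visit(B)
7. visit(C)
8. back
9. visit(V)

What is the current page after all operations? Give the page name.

Answer: V

Derivation:
After 1 (visit(P)): cur=P back=1 fwd=0
After 2 (back): cur=HOME back=0 fwd=1
After 3 (visit(Z)): cur=Z back=1 fwd=0
After 4 (back): cur=HOME back=0 fwd=1
After 5 (visit(L)): cur=L back=1 fwd=0
After 6 (visit(B)): cur=B back=2 fwd=0
After 7 (visit(C)): cur=C back=3 fwd=0
After 8 (back): cur=B back=2 fwd=1
After 9 (visit(V)): cur=V back=3 fwd=0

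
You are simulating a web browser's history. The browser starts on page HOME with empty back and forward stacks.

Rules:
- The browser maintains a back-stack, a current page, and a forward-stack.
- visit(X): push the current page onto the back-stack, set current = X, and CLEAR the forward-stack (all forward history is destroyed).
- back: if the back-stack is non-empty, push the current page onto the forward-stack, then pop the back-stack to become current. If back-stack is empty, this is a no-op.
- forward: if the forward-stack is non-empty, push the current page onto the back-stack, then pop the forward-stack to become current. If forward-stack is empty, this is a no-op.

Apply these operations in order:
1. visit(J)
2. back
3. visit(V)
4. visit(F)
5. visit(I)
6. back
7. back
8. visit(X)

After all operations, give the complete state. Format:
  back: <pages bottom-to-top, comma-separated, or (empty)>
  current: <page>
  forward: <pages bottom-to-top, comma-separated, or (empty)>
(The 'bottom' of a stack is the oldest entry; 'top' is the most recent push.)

Answer: back: HOME,V
current: X
forward: (empty)

Derivation:
After 1 (visit(J)): cur=J back=1 fwd=0
After 2 (back): cur=HOME back=0 fwd=1
After 3 (visit(V)): cur=V back=1 fwd=0
After 4 (visit(F)): cur=F back=2 fwd=0
After 5 (visit(I)): cur=I back=3 fwd=0
After 6 (back): cur=F back=2 fwd=1
After 7 (back): cur=V back=1 fwd=2
After 8 (visit(X)): cur=X back=2 fwd=0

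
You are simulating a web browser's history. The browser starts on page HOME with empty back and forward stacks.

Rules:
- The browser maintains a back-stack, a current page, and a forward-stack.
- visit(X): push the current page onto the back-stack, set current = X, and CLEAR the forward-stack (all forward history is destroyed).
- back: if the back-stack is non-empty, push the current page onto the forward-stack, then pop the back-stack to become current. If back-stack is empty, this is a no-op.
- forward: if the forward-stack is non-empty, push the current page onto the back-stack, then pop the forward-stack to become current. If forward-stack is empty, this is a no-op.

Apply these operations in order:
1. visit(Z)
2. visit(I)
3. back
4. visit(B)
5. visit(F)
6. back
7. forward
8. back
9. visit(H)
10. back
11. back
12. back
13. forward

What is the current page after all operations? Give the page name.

Answer: Z

Derivation:
After 1 (visit(Z)): cur=Z back=1 fwd=0
After 2 (visit(I)): cur=I back=2 fwd=0
After 3 (back): cur=Z back=1 fwd=1
After 4 (visit(B)): cur=B back=2 fwd=0
After 5 (visit(F)): cur=F back=3 fwd=0
After 6 (back): cur=B back=2 fwd=1
After 7 (forward): cur=F back=3 fwd=0
After 8 (back): cur=B back=2 fwd=1
After 9 (visit(H)): cur=H back=3 fwd=0
After 10 (back): cur=B back=2 fwd=1
After 11 (back): cur=Z back=1 fwd=2
After 12 (back): cur=HOME back=0 fwd=3
After 13 (forward): cur=Z back=1 fwd=2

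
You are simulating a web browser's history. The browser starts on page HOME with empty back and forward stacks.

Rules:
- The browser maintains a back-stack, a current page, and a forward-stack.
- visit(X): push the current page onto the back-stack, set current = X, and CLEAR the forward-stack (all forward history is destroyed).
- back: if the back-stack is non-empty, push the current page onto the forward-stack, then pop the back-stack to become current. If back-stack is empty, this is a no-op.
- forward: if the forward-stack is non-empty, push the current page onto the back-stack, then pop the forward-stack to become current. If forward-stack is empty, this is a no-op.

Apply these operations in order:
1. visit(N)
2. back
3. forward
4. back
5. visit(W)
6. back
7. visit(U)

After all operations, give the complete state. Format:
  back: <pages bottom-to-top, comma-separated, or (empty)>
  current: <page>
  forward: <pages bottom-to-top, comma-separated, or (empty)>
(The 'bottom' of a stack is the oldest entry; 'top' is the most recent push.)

After 1 (visit(N)): cur=N back=1 fwd=0
After 2 (back): cur=HOME back=0 fwd=1
After 3 (forward): cur=N back=1 fwd=0
After 4 (back): cur=HOME back=0 fwd=1
After 5 (visit(W)): cur=W back=1 fwd=0
After 6 (back): cur=HOME back=0 fwd=1
After 7 (visit(U)): cur=U back=1 fwd=0

Answer: back: HOME
current: U
forward: (empty)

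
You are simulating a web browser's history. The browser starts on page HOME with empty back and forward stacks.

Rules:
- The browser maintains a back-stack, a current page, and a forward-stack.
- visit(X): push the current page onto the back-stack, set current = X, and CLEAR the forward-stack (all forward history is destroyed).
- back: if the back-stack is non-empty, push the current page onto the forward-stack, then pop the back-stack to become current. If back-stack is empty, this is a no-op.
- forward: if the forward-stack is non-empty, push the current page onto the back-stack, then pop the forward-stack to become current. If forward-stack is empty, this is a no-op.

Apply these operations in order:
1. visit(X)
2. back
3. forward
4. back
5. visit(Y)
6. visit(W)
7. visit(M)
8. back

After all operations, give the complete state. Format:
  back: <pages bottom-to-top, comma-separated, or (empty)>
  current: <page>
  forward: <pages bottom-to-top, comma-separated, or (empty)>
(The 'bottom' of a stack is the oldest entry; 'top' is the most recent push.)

Answer: back: HOME,Y
current: W
forward: M

Derivation:
After 1 (visit(X)): cur=X back=1 fwd=0
After 2 (back): cur=HOME back=0 fwd=1
After 3 (forward): cur=X back=1 fwd=0
After 4 (back): cur=HOME back=0 fwd=1
After 5 (visit(Y)): cur=Y back=1 fwd=0
After 6 (visit(W)): cur=W back=2 fwd=0
After 7 (visit(M)): cur=M back=3 fwd=0
After 8 (back): cur=W back=2 fwd=1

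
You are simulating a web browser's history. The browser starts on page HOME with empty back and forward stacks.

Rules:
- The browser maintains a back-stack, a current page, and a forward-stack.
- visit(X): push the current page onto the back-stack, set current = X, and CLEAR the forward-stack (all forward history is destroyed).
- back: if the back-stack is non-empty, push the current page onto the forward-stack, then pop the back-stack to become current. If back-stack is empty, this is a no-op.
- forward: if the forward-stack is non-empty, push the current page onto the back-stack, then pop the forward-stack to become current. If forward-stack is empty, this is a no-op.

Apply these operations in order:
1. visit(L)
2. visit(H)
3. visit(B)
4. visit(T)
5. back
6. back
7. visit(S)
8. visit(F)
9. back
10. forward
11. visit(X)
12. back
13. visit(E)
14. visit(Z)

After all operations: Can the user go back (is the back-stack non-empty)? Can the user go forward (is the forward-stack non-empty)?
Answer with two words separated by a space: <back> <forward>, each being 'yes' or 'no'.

After 1 (visit(L)): cur=L back=1 fwd=0
After 2 (visit(H)): cur=H back=2 fwd=0
After 3 (visit(B)): cur=B back=3 fwd=0
After 4 (visit(T)): cur=T back=4 fwd=0
After 5 (back): cur=B back=3 fwd=1
After 6 (back): cur=H back=2 fwd=2
After 7 (visit(S)): cur=S back=3 fwd=0
After 8 (visit(F)): cur=F back=4 fwd=0
After 9 (back): cur=S back=3 fwd=1
After 10 (forward): cur=F back=4 fwd=0
After 11 (visit(X)): cur=X back=5 fwd=0
After 12 (back): cur=F back=4 fwd=1
After 13 (visit(E)): cur=E back=5 fwd=0
After 14 (visit(Z)): cur=Z back=6 fwd=0

Answer: yes no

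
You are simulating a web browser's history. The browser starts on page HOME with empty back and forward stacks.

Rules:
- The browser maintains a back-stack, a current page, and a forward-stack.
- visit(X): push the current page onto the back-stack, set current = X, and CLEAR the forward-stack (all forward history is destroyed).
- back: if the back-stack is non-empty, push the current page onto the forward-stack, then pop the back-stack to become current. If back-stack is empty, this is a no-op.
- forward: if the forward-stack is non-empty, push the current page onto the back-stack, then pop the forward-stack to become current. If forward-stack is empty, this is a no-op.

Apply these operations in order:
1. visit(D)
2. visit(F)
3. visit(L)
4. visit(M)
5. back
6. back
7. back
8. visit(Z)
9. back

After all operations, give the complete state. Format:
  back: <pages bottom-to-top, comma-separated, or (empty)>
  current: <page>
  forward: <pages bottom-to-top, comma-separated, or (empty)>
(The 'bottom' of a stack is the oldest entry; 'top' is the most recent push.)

After 1 (visit(D)): cur=D back=1 fwd=0
After 2 (visit(F)): cur=F back=2 fwd=0
After 3 (visit(L)): cur=L back=3 fwd=0
After 4 (visit(M)): cur=M back=4 fwd=0
After 5 (back): cur=L back=3 fwd=1
After 6 (back): cur=F back=2 fwd=2
After 7 (back): cur=D back=1 fwd=3
After 8 (visit(Z)): cur=Z back=2 fwd=0
After 9 (back): cur=D back=1 fwd=1

Answer: back: HOME
current: D
forward: Z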